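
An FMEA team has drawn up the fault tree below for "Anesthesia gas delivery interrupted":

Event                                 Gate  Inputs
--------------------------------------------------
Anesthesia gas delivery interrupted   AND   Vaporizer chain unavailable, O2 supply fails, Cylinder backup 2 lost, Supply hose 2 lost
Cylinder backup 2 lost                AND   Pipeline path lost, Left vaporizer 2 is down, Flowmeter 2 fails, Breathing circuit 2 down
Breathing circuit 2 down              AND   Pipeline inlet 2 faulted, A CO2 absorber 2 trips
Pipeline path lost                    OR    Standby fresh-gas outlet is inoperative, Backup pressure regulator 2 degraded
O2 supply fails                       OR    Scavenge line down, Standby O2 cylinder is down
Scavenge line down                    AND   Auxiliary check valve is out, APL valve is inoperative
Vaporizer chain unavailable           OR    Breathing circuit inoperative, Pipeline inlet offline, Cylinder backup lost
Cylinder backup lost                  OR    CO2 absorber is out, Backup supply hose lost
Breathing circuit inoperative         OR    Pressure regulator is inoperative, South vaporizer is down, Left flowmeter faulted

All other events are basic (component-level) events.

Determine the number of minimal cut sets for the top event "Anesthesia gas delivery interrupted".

24

Breathing circuit inoperative [OR]: union of children's cut sets → 3 cut set(s).
Cylinder backup lost [OR]: union of children's cut sets → 2 cut set(s).
Vaporizer chain unavailable [OR]: union of children's cut sets → 6 cut set(s).
Scavenge line down [AND]: one cut set from each child combined → 1 × 1 = 1 cut set(s).
O2 supply fails [OR]: union of children's cut sets → 2 cut set(s).
Pipeline path lost [OR]: union of children's cut sets → 2 cut set(s).
Breathing circuit 2 down [AND]: one cut set from each child combined → 1 × 1 = 1 cut set(s).
Cylinder backup 2 lost [AND]: one cut set from each child combined → 2 × 1 × 1 × 1 = 2 cut set(s).
Anesthesia gas delivery interrupted [AND]: one cut set from each child combined → 6 × 2 × 2 × 1 = 24 cut set(s).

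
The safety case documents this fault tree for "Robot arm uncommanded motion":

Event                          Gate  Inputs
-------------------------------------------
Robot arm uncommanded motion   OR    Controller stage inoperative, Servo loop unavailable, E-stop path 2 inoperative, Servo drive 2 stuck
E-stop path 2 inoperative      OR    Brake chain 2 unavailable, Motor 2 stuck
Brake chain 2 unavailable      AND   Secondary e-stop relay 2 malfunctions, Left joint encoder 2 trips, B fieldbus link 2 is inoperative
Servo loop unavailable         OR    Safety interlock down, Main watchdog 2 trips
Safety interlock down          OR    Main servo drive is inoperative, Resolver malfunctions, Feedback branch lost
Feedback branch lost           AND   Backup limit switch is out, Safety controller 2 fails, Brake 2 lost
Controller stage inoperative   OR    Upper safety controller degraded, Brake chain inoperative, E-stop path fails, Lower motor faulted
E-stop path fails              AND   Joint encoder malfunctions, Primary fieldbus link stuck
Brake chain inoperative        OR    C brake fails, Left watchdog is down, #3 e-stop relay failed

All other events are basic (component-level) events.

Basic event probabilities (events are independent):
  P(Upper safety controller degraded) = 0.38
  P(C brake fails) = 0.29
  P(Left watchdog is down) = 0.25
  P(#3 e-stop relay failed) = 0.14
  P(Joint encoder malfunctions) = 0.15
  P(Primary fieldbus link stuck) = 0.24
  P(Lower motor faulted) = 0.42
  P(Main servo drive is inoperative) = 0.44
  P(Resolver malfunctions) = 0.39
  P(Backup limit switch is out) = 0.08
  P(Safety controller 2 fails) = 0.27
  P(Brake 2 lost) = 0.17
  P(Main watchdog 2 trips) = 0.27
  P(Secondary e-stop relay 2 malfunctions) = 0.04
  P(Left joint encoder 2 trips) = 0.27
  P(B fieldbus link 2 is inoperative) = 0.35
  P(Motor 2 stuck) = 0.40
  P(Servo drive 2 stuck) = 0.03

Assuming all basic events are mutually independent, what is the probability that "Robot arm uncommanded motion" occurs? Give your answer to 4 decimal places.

0.9771

P(Brake chain inoperative) [OR] = 1 − (1−0.29) × (1−0.25) × (1−0.14) = 0.542050
P(E-stop path fails) [AND] = 0.15 × 0.24 = 0.036000
P(Controller stage inoperative) [OR] = 1 − (1−0.38) × (1−0.542050) × (1−0.036000) × (1−0.42) = 0.841250
P(Feedback branch lost) [AND] = 0.08 × 0.27 × 0.17 = 0.003672
P(Safety interlock down) [OR] = 1 − (1−0.44) × (1−0.39) × (1−0.003672) = 0.659654
P(Servo loop unavailable) [OR] = 1 − (1−0.659654) × (1−0.27) = 0.751547
P(Brake chain 2 unavailable) [AND] = 0.04 × 0.27 × 0.35 = 0.003780
P(E-stop path 2 inoperative) [OR] = 1 − (1−0.003780) × (1−0.40) = 0.402268
P(Robot arm uncommanded motion) [OR] = 1 − (1−0.841250) × (1−0.751547) × (1−0.402268) × (1−0.03) = 0.977132
Rounded to 4 decimal places: P(Robot arm uncommanded motion) ≈ 0.9771.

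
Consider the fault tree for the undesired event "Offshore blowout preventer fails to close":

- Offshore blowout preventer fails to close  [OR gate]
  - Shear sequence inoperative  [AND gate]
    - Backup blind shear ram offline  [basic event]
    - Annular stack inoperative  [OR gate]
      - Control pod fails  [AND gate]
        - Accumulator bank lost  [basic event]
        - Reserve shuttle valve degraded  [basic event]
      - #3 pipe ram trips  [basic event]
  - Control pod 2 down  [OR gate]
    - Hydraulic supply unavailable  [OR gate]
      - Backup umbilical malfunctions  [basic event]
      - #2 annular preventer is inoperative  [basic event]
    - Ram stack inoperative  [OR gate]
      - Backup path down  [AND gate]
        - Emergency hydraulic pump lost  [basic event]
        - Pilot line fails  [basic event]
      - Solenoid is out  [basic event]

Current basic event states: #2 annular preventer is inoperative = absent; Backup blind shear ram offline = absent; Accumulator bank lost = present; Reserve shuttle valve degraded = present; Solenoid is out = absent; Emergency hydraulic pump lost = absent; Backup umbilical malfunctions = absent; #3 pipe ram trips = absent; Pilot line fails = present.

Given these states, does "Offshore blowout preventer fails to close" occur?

Control pod fails [AND]: Accumulator bank lost=occurs, Reserve shuttle valve degraded=occurs → all inputs occur → occurs.
Annular stack inoperative [OR]: Control pod fails=occurs, #3 pipe ram trips=not → at least one input occurs → occurs.
Shear sequence inoperative [AND]: Backup blind shear ram offline=not, Annular stack inoperative=occurs → not all inputs occur → does not occur.
Hydraulic supply unavailable [OR]: Backup umbilical malfunctions=not, #2 annular preventer is inoperative=not → no input occurs → does not occur.
Backup path down [AND]: Emergency hydraulic pump lost=not, Pilot line fails=occurs → not all inputs occur → does not occur.
Ram stack inoperative [OR]: Backup path down=not, Solenoid is out=not → no input occurs → does not occur.
Control pod 2 down [OR]: Hydraulic supply unavailable=not, Ram stack inoperative=not → no input occurs → does not occur.
Offshore blowout preventer fails to close [OR]: Shear sequence inoperative=not, Control pod 2 down=not → no input occurs → does not occur.

No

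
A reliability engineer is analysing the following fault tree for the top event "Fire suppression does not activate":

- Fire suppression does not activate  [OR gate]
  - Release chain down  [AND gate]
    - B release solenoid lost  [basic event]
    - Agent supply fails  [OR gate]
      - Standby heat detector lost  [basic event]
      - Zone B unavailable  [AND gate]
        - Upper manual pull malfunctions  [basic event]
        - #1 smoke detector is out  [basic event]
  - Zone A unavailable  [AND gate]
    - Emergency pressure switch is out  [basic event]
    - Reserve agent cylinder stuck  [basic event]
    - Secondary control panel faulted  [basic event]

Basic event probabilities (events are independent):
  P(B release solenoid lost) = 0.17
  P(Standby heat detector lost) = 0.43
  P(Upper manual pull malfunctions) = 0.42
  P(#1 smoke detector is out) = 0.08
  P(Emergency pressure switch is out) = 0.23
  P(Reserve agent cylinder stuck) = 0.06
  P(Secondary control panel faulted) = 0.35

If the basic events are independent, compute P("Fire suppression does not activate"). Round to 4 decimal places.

P(Zone B unavailable) [AND] = 0.42 × 0.08 = 0.033600
P(Agent supply fails) [OR] = 1 − (1−0.43) × (1−0.033600) = 0.449152
P(Release chain down) [AND] = 0.17 × 0.449152 = 0.076356
P(Zone A unavailable) [AND] = 0.23 × 0.06 × 0.35 = 0.004830
P(Fire suppression does not activate) [OR] = 1 − (1−0.076356) × (1−0.004830) = 0.080817
Rounded to 4 decimal places: P(Fire suppression does not activate) ≈ 0.0808.

0.0808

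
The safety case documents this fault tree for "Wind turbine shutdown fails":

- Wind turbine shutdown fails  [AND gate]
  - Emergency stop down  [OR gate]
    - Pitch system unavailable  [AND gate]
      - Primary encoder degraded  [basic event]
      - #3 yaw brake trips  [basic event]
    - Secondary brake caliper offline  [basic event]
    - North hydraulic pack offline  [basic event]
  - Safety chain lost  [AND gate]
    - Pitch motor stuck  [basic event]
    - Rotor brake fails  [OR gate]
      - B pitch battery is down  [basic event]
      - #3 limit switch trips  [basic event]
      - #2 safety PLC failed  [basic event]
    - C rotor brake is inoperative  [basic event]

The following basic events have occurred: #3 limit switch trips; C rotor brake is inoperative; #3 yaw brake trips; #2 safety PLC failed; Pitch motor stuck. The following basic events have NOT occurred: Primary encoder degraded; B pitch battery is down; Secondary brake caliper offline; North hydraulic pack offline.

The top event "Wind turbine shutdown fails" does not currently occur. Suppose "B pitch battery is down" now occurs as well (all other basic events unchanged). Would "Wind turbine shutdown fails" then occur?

No

Counterfactual: set "B pitch battery is down" to occurred.
Pitch system unavailable [AND]: Primary encoder degraded=not, #3 yaw brake trips=occurs → not all inputs occur → does not occur.
Emergency stop down [OR]: Pitch system unavailable=not, Secondary brake caliper offline=not, North hydraulic pack offline=not → no input occurs → does not occur.
Rotor brake fails [OR]: B pitch battery is down=occurs, #3 limit switch trips=occurs, #2 safety PLC failed=occurs → at least one input occurs → occurs.
Safety chain lost [AND]: Pitch motor stuck=occurs, Rotor brake fails=occurs, C rotor brake is inoperative=occurs → all inputs occur → occurs.
Wind turbine shutdown fails [AND]: Emergency stop down=not, Safety chain lost=occurs → not all inputs occur → does not occur.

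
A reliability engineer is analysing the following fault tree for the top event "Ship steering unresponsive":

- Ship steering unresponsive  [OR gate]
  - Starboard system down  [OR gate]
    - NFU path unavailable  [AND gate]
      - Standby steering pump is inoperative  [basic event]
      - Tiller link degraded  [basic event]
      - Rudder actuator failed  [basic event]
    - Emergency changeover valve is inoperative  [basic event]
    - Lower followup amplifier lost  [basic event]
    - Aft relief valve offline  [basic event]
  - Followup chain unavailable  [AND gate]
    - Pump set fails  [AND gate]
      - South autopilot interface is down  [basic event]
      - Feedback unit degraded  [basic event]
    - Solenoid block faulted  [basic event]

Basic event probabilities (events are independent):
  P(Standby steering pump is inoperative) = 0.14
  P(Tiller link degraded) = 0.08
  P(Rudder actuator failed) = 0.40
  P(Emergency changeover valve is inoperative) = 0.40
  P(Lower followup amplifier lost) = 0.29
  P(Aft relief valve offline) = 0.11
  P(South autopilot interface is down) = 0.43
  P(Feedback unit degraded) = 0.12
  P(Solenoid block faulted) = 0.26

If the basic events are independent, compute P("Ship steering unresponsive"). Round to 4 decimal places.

P(NFU path unavailable) [AND] = 0.14 × 0.08 × 0.40 = 0.004480
P(Starboard system down) [OR] = 1 − (1−0.004480) × (1−0.40) × (1−0.29) × (1−0.11) = 0.622559
P(Pump set fails) [AND] = 0.43 × 0.12 = 0.051600
P(Followup chain unavailable) [AND] = 0.051600 × 0.26 = 0.013416
P(Ship steering unresponsive) [OR] = 1 − (1−0.622559) × (1−0.013416) = 0.627623
Rounded to 4 decimal places: P(Ship steering unresponsive) ≈ 0.6276.

0.6276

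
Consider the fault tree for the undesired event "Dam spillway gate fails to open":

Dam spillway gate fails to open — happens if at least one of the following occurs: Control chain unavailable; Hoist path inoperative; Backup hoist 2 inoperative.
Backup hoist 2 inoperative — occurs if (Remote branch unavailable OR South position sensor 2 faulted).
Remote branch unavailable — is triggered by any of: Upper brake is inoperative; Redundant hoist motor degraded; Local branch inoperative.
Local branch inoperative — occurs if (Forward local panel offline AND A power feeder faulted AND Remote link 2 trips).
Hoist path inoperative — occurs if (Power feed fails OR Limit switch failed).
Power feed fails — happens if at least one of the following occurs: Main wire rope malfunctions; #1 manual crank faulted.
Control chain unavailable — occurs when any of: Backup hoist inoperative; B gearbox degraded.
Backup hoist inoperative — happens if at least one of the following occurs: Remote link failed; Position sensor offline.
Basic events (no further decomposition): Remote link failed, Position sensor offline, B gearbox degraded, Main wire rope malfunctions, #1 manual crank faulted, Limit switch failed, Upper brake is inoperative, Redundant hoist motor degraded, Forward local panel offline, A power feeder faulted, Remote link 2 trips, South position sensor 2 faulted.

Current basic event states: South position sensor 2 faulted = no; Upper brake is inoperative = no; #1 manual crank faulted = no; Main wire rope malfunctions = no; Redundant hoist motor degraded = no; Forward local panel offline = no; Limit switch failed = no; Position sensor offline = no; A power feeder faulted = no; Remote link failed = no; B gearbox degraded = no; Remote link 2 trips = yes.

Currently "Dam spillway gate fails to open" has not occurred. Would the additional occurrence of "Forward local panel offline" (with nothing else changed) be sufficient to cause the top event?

Counterfactual: set "Forward local panel offline" to occurred.
Backup hoist inoperative [OR]: Remote link failed=not, Position sensor offline=not → no input occurs → does not occur.
Control chain unavailable [OR]: Backup hoist inoperative=not, B gearbox degraded=not → no input occurs → does not occur.
Power feed fails [OR]: Main wire rope malfunctions=not, #1 manual crank faulted=not → no input occurs → does not occur.
Hoist path inoperative [OR]: Power feed fails=not, Limit switch failed=not → no input occurs → does not occur.
Local branch inoperative [AND]: Forward local panel offline=occurs, A power feeder faulted=not, Remote link 2 trips=occurs → not all inputs occur → does not occur.
Remote branch unavailable [OR]: Upper brake is inoperative=not, Redundant hoist motor degraded=not, Local branch inoperative=not → no input occurs → does not occur.
Backup hoist 2 inoperative [OR]: Remote branch unavailable=not, South position sensor 2 faulted=not → no input occurs → does not occur.
Dam spillway gate fails to open [OR]: Control chain unavailable=not, Hoist path inoperative=not, Backup hoist 2 inoperative=not → no input occurs → does not occur.

No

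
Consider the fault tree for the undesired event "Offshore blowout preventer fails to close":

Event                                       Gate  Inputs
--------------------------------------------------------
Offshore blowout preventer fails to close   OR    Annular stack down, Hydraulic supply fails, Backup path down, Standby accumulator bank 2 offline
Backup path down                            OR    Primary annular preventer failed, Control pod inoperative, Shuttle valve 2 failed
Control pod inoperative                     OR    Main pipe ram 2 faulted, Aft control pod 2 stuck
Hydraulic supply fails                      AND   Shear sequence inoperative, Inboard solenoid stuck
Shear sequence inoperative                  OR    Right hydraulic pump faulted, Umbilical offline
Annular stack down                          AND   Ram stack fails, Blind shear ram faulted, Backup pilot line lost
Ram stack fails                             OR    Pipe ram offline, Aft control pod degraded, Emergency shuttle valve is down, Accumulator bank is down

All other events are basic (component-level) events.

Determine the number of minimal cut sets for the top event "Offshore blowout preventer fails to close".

Ram stack fails [OR]: union of children's cut sets → 4 cut set(s).
Annular stack down [AND]: one cut set from each child combined → 4 × 1 × 1 = 4 cut set(s).
Shear sequence inoperative [OR]: union of children's cut sets → 2 cut set(s).
Hydraulic supply fails [AND]: one cut set from each child combined → 2 × 1 = 2 cut set(s).
Control pod inoperative [OR]: union of children's cut sets → 2 cut set(s).
Backup path down [OR]: union of children's cut sets → 4 cut set(s).
Offshore blowout preventer fails to close [OR]: union of children's cut sets → 11 cut set(s).

11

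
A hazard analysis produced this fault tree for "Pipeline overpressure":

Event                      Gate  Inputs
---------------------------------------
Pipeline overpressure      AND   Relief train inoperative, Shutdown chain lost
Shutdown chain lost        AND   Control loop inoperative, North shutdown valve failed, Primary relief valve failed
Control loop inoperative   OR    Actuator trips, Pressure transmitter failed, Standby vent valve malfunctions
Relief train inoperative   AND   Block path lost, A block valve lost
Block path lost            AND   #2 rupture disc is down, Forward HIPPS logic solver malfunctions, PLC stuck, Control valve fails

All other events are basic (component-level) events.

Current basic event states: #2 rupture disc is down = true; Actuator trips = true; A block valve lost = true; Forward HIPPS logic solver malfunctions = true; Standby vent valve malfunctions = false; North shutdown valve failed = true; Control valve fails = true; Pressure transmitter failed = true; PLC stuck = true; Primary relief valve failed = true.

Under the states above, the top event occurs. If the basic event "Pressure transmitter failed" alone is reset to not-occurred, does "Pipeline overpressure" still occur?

Counterfactual: set "Pressure transmitter failed" to not occurred.
Block path lost [AND]: #2 rupture disc is down=occurs, Forward HIPPS logic solver malfunctions=occurs, PLC stuck=occurs, Control valve fails=occurs → all inputs occur → occurs.
Relief train inoperative [AND]: Block path lost=occurs, A block valve lost=occurs → all inputs occur → occurs.
Control loop inoperative [OR]: Actuator trips=occurs, Pressure transmitter failed=not, Standby vent valve malfunctions=not → at least one input occurs → occurs.
Shutdown chain lost [AND]: Control loop inoperative=occurs, North shutdown valve failed=occurs, Primary relief valve failed=occurs → all inputs occur → occurs.
Pipeline overpressure [AND]: Relief train inoperative=occurs, Shutdown chain lost=occurs → all inputs occur → occurs.

Yes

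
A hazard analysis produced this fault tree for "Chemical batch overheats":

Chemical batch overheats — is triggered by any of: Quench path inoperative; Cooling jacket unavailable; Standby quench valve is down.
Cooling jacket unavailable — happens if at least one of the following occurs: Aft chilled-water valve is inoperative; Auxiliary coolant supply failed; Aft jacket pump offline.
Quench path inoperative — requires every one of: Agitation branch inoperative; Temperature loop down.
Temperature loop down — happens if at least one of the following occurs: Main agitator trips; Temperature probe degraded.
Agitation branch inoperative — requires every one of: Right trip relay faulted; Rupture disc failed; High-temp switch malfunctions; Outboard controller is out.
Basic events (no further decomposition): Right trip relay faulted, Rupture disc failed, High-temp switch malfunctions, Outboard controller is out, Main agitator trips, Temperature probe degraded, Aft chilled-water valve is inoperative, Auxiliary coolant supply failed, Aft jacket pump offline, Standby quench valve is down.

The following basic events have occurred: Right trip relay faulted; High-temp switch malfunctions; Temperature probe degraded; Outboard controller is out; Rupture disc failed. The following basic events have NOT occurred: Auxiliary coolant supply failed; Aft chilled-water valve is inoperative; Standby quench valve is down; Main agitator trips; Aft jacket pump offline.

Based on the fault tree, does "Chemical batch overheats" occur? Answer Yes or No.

Agitation branch inoperative [AND]: Right trip relay faulted=occurs, Rupture disc failed=occurs, High-temp switch malfunctions=occurs, Outboard controller is out=occurs → all inputs occur → occurs.
Temperature loop down [OR]: Main agitator trips=not, Temperature probe degraded=occurs → at least one input occurs → occurs.
Quench path inoperative [AND]: Agitation branch inoperative=occurs, Temperature loop down=occurs → all inputs occur → occurs.
Cooling jacket unavailable [OR]: Aft chilled-water valve is inoperative=not, Auxiliary coolant supply failed=not, Aft jacket pump offline=not → no input occurs → does not occur.
Chemical batch overheats [OR]: Quench path inoperative=occurs, Cooling jacket unavailable=not, Standby quench valve is down=not → at least one input occurs → occurs.

Yes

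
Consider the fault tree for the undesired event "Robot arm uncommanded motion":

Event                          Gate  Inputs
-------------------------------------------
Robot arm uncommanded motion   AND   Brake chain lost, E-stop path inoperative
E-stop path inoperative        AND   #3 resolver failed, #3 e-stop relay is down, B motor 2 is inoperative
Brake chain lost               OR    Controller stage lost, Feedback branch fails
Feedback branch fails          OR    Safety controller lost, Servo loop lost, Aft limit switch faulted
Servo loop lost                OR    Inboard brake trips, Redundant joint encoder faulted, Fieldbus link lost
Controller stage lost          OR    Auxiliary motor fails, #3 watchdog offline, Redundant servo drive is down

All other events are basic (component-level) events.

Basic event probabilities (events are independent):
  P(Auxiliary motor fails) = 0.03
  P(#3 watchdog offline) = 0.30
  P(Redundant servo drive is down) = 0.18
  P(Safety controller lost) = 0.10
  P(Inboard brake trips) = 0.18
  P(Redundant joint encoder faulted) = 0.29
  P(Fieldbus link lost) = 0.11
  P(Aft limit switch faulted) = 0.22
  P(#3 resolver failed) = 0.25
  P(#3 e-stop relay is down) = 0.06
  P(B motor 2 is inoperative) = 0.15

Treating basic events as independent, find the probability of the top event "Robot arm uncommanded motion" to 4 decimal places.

P(Controller stage lost) [OR] = 1 − (1−0.03) × (1−0.30) × (1−0.18) = 0.443220
P(Servo loop lost) [OR] = 1 − (1−0.18) × (1−0.29) × (1−0.11) = 0.481842
P(Feedback branch fails) [OR] = 1 − (1−0.10) × (1−0.481842) × (1−0.22) = 0.636253
P(Brake chain lost) [OR] = 1 − (1−0.443220) × (1−0.636253) = 0.797473
P(E-stop path inoperative) [AND] = 0.25 × 0.06 × 0.15 = 0.002250
P(Robot arm uncommanded motion) [AND] = 0.797473 × 0.002250 = 0.001794
Rounded to 4 decimal places: P(Robot arm uncommanded motion) ≈ 0.0018.

0.0018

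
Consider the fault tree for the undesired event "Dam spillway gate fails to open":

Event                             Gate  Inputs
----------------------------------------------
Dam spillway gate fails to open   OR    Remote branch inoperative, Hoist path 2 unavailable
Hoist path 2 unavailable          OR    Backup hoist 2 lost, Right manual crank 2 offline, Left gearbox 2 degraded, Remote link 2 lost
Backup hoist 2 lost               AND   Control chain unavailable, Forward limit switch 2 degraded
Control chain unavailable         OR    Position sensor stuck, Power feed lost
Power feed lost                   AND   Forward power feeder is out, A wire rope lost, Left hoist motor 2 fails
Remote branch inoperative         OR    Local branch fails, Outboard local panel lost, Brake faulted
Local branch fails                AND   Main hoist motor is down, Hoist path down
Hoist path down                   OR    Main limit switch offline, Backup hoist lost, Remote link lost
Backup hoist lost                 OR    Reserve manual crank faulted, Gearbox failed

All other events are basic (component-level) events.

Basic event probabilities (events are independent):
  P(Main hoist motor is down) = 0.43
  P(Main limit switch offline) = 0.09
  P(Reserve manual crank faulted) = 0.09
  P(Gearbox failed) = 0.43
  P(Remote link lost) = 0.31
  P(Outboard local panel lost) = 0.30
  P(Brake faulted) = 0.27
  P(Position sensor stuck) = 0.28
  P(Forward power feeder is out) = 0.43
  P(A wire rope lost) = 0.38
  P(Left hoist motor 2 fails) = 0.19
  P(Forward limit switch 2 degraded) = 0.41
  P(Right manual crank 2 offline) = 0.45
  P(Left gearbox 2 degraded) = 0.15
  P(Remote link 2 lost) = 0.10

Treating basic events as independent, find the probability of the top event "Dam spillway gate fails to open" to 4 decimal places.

P(Backup hoist lost) [OR] = 1 − (1−0.09) × (1−0.43) = 0.481300
P(Hoist path down) [OR] = 1 − (1−0.09) × (1−0.481300) × (1−0.31) = 0.674308
P(Local branch fails) [AND] = 0.43 × 0.674308 = 0.289952
P(Remote branch inoperative) [OR] = 1 − (1−0.289952) × (1−0.30) × (1−0.27) = 0.637165
P(Power feed lost) [AND] = 0.43 × 0.38 × 0.19 = 0.031046
P(Control chain unavailable) [OR] = 1 − (1−0.28) × (1−0.031046) = 0.302353
P(Backup hoist 2 lost) [AND] = 0.302353 × 0.41 = 0.123965
P(Hoist path 2 unavailable) [OR] = 1 − (1−0.123965) × (1−0.45) × (1−0.15) × (1−0.10) = 0.631408
P(Dam spillway gate fails to open) [OR] = 1 − (1−0.637165) × (1−0.631408) = 0.866262
Rounded to 4 decimal places: P(Dam spillway gate fails to open) ≈ 0.8663.

0.8663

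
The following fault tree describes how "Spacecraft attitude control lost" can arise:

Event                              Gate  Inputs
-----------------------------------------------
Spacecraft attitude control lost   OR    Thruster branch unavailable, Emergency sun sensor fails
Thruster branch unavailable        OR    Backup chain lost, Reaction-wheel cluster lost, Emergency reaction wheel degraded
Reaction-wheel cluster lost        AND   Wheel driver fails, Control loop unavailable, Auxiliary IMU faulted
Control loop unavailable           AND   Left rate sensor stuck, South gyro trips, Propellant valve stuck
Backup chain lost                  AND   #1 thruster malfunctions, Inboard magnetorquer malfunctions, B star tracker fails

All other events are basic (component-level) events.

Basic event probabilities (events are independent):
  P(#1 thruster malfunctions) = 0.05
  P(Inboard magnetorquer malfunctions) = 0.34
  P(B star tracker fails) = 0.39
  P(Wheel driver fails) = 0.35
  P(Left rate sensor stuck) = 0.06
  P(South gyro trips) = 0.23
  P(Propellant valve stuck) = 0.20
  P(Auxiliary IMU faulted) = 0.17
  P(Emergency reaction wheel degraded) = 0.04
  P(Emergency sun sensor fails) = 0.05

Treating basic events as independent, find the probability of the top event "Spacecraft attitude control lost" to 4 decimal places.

0.0942

P(Backup chain lost) [AND] = 0.05 × 0.34 × 0.39 = 0.006630
P(Control loop unavailable) [AND] = 0.06 × 0.23 × 0.20 = 0.002760
P(Reaction-wheel cluster lost) [AND] = 0.35 × 0.002760 × 0.17 = 0.000164
P(Thruster branch unavailable) [OR] = 1 − (1−0.006630) × (1−0.000164) × (1−0.04) = 0.046521
P(Spacecraft attitude control lost) [OR] = 1 − (1−0.046521) × (1−0.05) = 0.094195
Rounded to 4 decimal places: P(Spacecraft attitude control lost) ≈ 0.0942.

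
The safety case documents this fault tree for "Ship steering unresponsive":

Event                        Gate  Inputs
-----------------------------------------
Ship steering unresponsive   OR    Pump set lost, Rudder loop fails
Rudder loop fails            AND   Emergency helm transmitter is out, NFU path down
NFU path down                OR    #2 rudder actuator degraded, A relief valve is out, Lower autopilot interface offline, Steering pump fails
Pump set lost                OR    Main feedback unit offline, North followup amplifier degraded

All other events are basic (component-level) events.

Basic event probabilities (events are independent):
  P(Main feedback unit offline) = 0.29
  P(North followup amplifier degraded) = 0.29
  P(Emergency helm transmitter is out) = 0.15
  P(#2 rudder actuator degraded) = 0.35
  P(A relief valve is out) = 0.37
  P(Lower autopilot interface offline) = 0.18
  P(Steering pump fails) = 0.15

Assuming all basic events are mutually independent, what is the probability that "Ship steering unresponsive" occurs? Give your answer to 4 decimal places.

0.5499

P(Pump set lost) [OR] = 1 − (1−0.29) × (1−0.29) = 0.495900
P(NFU path down) [OR] = 1 − (1−0.35) × (1−0.37) × (1−0.18) × (1−0.15) = 0.714579
P(Rudder loop fails) [AND] = 0.15 × 0.714579 = 0.107187
P(Ship steering unresponsive) [OR] = 1 − (1−0.495900) × (1−0.107187) = 0.549933
Rounded to 4 decimal places: P(Ship steering unresponsive) ≈ 0.5499.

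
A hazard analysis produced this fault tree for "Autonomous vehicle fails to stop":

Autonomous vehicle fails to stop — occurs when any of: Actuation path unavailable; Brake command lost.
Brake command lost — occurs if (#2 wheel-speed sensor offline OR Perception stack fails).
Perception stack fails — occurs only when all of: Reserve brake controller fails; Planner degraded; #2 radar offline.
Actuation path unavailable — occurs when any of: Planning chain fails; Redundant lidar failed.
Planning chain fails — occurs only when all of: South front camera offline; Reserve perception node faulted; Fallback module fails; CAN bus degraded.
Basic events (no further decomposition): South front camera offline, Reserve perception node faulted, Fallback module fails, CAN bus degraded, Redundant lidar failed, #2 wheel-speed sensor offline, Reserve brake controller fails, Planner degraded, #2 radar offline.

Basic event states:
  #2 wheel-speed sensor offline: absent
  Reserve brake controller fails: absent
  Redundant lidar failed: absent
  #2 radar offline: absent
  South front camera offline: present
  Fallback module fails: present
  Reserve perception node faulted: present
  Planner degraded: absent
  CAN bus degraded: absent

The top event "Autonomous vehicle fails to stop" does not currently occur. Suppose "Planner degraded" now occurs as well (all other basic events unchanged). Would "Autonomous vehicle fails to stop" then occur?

No

Counterfactual: set "Planner degraded" to occurred.
Planning chain fails [AND]: South front camera offline=occurs, Reserve perception node faulted=occurs, Fallback module fails=occurs, CAN bus degraded=not → not all inputs occur → does not occur.
Actuation path unavailable [OR]: Planning chain fails=not, Redundant lidar failed=not → no input occurs → does not occur.
Perception stack fails [AND]: Reserve brake controller fails=not, Planner degraded=occurs, #2 radar offline=not → not all inputs occur → does not occur.
Brake command lost [OR]: #2 wheel-speed sensor offline=not, Perception stack fails=not → no input occurs → does not occur.
Autonomous vehicle fails to stop [OR]: Actuation path unavailable=not, Brake command lost=not → no input occurs → does not occur.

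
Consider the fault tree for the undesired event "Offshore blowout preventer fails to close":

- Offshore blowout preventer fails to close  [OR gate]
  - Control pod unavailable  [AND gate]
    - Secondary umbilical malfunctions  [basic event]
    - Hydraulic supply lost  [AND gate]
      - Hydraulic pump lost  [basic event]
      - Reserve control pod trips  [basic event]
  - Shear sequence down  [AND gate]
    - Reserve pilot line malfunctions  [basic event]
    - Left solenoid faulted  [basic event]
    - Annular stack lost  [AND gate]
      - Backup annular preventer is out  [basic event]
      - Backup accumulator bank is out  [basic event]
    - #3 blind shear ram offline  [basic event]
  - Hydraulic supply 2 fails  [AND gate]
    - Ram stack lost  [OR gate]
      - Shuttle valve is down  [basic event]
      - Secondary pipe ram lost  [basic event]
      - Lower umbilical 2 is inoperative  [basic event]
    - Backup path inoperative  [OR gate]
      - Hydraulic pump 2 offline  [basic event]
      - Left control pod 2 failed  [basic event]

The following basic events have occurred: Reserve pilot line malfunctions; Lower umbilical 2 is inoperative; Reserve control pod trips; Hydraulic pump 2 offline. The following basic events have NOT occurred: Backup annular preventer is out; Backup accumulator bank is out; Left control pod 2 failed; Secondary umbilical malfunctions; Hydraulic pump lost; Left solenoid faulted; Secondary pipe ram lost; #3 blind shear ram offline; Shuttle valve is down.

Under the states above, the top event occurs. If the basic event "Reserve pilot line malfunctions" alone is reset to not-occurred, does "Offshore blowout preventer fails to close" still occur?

Counterfactual: set "Reserve pilot line malfunctions" to not occurred.
Hydraulic supply lost [AND]: Hydraulic pump lost=not, Reserve control pod trips=occurs → not all inputs occur → does not occur.
Control pod unavailable [AND]: Secondary umbilical malfunctions=not, Hydraulic supply lost=not → not all inputs occur → does not occur.
Annular stack lost [AND]: Backup annular preventer is out=not, Backup accumulator bank is out=not → not all inputs occur → does not occur.
Shear sequence down [AND]: Reserve pilot line malfunctions=not, Left solenoid faulted=not, Annular stack lost=not, #3 blind shear ram offline=not → not all inputs occur → does not occur.
Ram stack lost [OR]: Shuttle valve is down=not, Secondary pipe ram lost=not, Lower umbilical 2 is inoperative=occurs → at least one input occurs → occurs.
Backup path inoperative [OR]: Hydraulic pump 2 offline=occurs, Left control pod 2 failed=not → at least one input occurs → occurs.
Hydraulic supply 2 fails [AND]: Ram stack lost=occurs, Backup path inoperative=occurs → all inputs occur → occurs.
Offshore blowout preventer fails to close [OR]: Control pod unavailable=not, Shear sequence down=not, Hydraulic supply 2 fails=occurs → at least one input occurs → occurs.

Yes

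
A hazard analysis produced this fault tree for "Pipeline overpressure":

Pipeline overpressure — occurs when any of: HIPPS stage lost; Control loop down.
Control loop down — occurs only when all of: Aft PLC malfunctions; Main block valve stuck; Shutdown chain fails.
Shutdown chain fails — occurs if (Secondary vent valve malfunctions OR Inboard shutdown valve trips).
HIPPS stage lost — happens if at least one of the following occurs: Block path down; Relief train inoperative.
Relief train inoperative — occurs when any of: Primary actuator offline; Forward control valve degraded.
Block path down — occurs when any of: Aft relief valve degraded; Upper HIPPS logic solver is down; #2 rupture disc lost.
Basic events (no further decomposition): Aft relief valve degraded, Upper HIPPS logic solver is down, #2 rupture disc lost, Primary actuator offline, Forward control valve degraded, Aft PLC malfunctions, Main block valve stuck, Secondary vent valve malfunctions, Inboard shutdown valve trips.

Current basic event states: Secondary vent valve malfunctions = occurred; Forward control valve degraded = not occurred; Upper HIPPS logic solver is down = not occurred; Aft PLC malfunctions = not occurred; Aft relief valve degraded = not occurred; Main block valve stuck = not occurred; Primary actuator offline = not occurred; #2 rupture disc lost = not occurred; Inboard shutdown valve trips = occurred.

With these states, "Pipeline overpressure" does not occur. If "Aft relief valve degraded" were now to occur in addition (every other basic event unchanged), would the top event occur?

Counterfactual: set "Aft relief valve degraded" to occurred.
Block path down [OR]: Aft relief valve degraded=occurs, Upper HIPPS logic solver is down=not, #2 rupture disc lost=not → at least one input occurs → occurs.
Relief train inoperative [OR]: Primary actuator offline=not, Forward control valve degraded=not → no input occurs → does not occur.
HIPPS stage lost [OR]: Block path down=occurs, Relief train inoperative=not → at least one input occurs → occurs.
Shutdown chain fails [OR]: Secondary vent valve malfunctions=occurs, Inboard shutdown valve trips=occurs → at least one input occurs → occurs.
Control loop down [AND]: Aft PLC malfunctions=not, Main block valve stuck=not, Shutdown chain fails=occurs → not all inputs occur → does not occur.
Pipeline overpressure [OR]: HIPPS stage lost=occurs, Control loop down=not → at least one input occurs → occurs.

Yes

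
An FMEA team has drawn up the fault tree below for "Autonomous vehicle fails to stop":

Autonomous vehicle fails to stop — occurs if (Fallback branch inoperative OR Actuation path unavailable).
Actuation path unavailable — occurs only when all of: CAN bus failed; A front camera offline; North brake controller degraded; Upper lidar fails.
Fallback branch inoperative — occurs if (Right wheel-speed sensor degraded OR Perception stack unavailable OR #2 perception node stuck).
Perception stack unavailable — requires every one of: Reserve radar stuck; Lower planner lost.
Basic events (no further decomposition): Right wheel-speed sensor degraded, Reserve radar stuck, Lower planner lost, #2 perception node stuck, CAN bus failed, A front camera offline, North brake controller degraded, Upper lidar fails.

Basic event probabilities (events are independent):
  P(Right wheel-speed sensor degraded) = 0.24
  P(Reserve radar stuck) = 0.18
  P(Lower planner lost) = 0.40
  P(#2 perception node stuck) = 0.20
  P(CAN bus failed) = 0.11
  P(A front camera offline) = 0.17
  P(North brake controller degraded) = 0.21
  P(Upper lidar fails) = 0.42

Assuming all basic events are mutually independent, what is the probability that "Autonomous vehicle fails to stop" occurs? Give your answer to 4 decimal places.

P(Perception stack unavailable) [AND] = 0.18 × 0.40 = 0.072000
P(Fallback branch inoperative) [OR] = 1 − (1−0.24) × (1−0.072000) × (1−0.20) = 0.435776
P(Actuation path unavailable) [AND] = 0.11 × 0.17 × 0.21 × 0.42 = 0.001649
P(Autonomous vehicle fails to stop) [OR] = 1 − (1−0.435776) × (1−0.001649) = 0.436706
Rounded to 4 decimal places: P(Autonomous vehicle fails to stop) ≈ 0.4367.

0.4367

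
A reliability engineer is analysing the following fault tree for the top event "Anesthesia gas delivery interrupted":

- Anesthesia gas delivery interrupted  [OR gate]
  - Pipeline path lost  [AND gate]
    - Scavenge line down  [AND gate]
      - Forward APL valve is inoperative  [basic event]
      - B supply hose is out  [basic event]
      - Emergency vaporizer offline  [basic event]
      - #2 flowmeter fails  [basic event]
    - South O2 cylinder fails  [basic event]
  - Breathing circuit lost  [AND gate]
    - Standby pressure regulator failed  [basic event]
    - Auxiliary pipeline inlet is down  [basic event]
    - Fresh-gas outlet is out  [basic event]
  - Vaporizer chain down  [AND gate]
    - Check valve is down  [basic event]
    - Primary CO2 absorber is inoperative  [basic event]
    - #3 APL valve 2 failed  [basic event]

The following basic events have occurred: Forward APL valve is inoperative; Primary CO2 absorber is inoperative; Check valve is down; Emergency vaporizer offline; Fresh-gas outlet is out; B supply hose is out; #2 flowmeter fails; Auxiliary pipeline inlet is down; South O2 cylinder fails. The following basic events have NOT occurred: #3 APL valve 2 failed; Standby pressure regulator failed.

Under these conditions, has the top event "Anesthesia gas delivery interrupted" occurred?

Yes

Scavenge line down [AND]: Forward APL valve is inoperative=occurs, B supply hose is out=occurs, Emergency vaporizer offline=occurs, #2 flowmeter fails=occurs → all inputs occur → occurs.
Pipeline path lost [AND]: Scavenge line down=occurs, South O2 cylinder fails=occurs → all inputs occur → occurs.
Breathing circuit lost [AND]: Standby pressure regulator failed=not, Auxiliary pipeline inlet is down=occurs, Fresh-gas outlet is out=occurs → not all inputs occur → does not occur.
Vaporizer chain down [AND]: Check valve is down=occurs, Primary CO2 absorber is inoperative=occurs, #3 APL valve 2 failed=not → not all inputs occur → does not occur.
Anesthesia gas delivery interrupted [OR]: Pipeline path lost=occurs, Breathing circuit lost=not, Vaporizer chain down=not → at least one input occurs → occurs.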